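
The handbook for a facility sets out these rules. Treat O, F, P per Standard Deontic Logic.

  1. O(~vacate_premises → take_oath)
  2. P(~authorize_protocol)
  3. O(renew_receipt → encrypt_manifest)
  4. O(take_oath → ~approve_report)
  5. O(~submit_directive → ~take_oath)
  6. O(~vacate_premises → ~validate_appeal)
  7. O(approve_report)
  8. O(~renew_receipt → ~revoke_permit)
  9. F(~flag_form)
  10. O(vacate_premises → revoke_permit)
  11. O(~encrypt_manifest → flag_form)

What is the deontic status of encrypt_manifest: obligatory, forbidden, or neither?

Obligatory

From premise 7 we have O(approve_report).
Premise 4 is O(take_oath → ~approve_report); contrapositively O(approve_report → ~take_oath). Since O(approve_report) holds, K gives O(~take_oath).
Premise 1, O(~vacate_premises → take_oath), contraposes to O(~take_oath → vacate_premises); with O(~take_oath) we get O(vacate_premises).
Applying K to premise 10 (O(vacate_premises → revoke_permit)) and O(vacate_premises) yields O(revoke_permit).
The contrapositive of premise 8 (O(~renew_receipt → ~revoke_permit)) is O(revoke_permit → renew_receipt), and O(revoke_permit) is already established, so O(renew_receipt).
With premise 3, O(renew_receipt → encrypt_manifest), the K-axiom yields O(encrypt_manifest).
Premises 2, 5, 6, 9, 11 do not contribute to this derivation.
Hence encrypt_manifest is obligatory.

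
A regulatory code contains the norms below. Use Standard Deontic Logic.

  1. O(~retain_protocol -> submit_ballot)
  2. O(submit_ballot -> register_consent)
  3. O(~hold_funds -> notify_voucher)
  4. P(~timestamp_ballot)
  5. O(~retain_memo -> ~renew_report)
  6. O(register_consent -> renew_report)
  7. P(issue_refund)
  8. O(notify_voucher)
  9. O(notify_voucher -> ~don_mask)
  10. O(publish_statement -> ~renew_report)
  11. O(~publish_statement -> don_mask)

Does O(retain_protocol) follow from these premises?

Premise 8 gives O(notify_voucher).
Applying K to premise 9 (O(notify_voucher -> ~don_mask)) and O(notify_voucher) yields O(~don_mask).
Premise 11, O(~publish_statement -> don_mask), contraposes to O(~don_mask -> publish_statement); with O(~don_mask) we get O(publish_statement).
Premise 10 is O(publish_statement -> ~renew_report); since O(publish_statement), deontic closure gives O(~renew_report).
Premise 6, O(register_consent -> renew_report), contraposes to O(~renew_report -> ~register_consent); with O(~renew_report) we get O(~register_consent).
The contrapositive of premise 2 (O(submit_ballot -> register_consent)) is O(~register_consent -> ~submit_ballot), and O(~register_consent) is already established, so O(~submit_ballot).
The contrapositive of premise 1 (O(~retain_protocol -> submit_ballot)) is O(~submit_ballot -> retain_protocol), and O(~submit_ballot) is already established, so O(retain_protocol).
Premises 3, 4, 5, 7 do not contribute to this derivation.
So O(retain_protocol) follows.

Yes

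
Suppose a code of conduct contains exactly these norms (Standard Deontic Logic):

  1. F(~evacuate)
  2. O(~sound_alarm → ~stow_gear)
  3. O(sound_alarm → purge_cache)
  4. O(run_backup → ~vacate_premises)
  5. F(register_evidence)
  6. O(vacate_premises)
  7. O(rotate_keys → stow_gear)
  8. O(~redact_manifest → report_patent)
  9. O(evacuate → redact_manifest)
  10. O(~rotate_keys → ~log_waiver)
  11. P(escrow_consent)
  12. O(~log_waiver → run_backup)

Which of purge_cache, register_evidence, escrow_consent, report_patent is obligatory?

Premise 6 states O(vacate_premises) outright.
Premise 4, O(run_backup → ~vacate_premises), contraposes to O(vacate_premises → ~run_backup); with O(vacate_premises) we get O(~run_backup).
Premise 12 is O(~log_waiver → run_backup); contrapositively O(~run_backup → log_waiver). Since O(~run_backup) holds, K gives O(log_waiver).
The contrapositive of premise 10 (O(~rotate_keys → ~log_waiver)) is O(log_waiver → rotate_keys), and O(log_waiver) is already established, so O(rotate_keys).
With premise 7, O(rotate_keys → stow_gear), the K-axiom yields O(stow_gear).
Premise 2 is O(~sound_alarm → ~stow_gear); contrapositively O(stow_gear → sound_alarm). Since O(stow_gear) holds, K gives O(sound_alarm).
Premise 3 is O(sound_alarm → purge_cache); since O(sound_alarm), deontic closure gives O(purge_cache).
So O(purge_cache) holds — purge_cache is obligatory. None of the other listed options is made obligatory by any chain of premises.

purge_cache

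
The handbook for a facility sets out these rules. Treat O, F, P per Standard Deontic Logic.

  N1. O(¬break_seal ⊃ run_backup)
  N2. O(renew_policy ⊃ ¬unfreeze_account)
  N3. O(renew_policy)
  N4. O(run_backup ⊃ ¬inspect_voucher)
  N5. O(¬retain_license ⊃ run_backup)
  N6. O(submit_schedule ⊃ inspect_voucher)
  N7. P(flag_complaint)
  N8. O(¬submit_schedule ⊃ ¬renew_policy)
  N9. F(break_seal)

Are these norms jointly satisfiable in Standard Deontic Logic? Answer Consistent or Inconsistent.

Inconsistent

F(break_seal) at premise 9 means O(¬break_seal).
From O(¬break_seal) and premise 1, O(¬break_seal ⊃ run_backup), we obtain O(run_backup).
With premise 4, O(run_backup ⊃ ¬inspect_voucher), the K-axiom yields O(¬inspect_voucher).
Premise 6, O(submit_schedule ⊃ inspect_voucher), contraposes to O(¬inspect_voucher ⊃ ¬submit_schedule); with O(¬inspect_voucher) we get O(¬submit_schedule).
Applying K to premise 8 (O(¬submit_schedule ⊃ ¬renew_policy)) and O(¬submit_schedule) yields O(¬renew_policy).
However, premise 3 gives O(renew_policy).
We now have both O(¬renew_policy) and O(renew_policy) — renew_policy is simultaneously obligatory and forbidden, violating the D-axiom.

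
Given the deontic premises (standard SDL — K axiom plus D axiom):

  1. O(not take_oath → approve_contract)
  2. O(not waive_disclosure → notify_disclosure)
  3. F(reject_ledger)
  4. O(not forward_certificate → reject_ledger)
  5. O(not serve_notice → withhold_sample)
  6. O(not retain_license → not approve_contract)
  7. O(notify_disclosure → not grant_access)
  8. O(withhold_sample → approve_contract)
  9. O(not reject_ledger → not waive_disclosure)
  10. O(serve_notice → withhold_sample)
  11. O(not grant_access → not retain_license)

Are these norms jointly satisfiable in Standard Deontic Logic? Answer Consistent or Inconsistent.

Inconsistent

By case analysis on serve_notice: premise 10 gives O(serve_notice → withhold_sample) and premise 5 gives O(not serve_notice → withhold_sample), so O(withhold_sample) either way.
Premise 8 is O(withhold_sample → approve_contract); since O(withhold_sample), deontic closure gives O(approve_contract).
The contrapositive of premise 6 (O(not retain_license → not approve_contract)) is O(approve_contract → retain_license), and O(approve_contract) is already established, so O(retain_license).
Premise 11 is O(not grant_access → not retain_license); contrapositively O(retain_license → grant_access). Since O(retain_license) holds, K gives O(grant_access).
Premise 7, O(notify_disclosure → not grant_access), contraposes to O(grant_access → not notify_disclosure); with O(grant_access) we get O(not notify_disclosure).
The contrapositive of premise 2 (O(not waive_disclosure → notify_disclosure)) is O(not notify_disclosure → waive_disclosure), and O(not notify_disclosure) is already established, so O(waive_disclosure).
The contrapositive of premise 9 (O(not reject_ledger → not waive_disclosure)) is O(waive_disclosure → reject_ledger), and O(waive_disclosure) is already established, so O(reject_ledger).
However, F(reject_ledger) at premise 3 amounts to O(not reject_ledger).
We now have both O(reject_ledger) and O(not reject_ledger) — reject_ledger is simultaneously obligatory and forbidden, violating the D-axiom.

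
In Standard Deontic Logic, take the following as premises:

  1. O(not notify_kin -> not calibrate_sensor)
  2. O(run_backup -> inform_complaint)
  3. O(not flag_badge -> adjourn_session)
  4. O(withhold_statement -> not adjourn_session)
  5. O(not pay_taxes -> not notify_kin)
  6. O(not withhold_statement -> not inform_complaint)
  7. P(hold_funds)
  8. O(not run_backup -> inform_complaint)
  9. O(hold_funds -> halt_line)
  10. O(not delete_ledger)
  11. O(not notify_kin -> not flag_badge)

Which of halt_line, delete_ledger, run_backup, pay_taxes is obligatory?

Premises 8 and 2 are O(not run_backup -> inform_complaint) and O(run_backup -> inform_complaint); every ideal world satisfies not run_backup or run_backup, so in either case inform_complaint holds — hence O(inform_complaint).
Premise 6, O(not withhold_statement -> not inform_complaint), contraposes to O(inform_complaint -> withhold_statement); with O(inform_complaint) we get O(withhold_statement).
From O(withhold_statement) and premise 4, O(withhold_statement -> not adjourn_session), we obtain O(not adjourn_session).
The contrapositive of premise 3 (O(not flag_badge -> adjourn_session)) is O(not adjourn_session -> flag_badge), and O(not adjourn_session) is already established, so O(flag_badge).
Premise 11, O(not notify_kin -> not flag_badge), contraposes to O(flag_badge -> notify_kin); with O(flag_badge) we get O(notify_kin).
Premise 5, O(not pay_taxes -> not notify_kin), contraposes to O(notify_kin -> pay_taxes); with O(notify_kin) we get O(pay_taxes).
So O(pay_taxes) holds — pay_taxes is obligatory. None of the other listed options is made obligatory by any chain of premises.

pay_taxes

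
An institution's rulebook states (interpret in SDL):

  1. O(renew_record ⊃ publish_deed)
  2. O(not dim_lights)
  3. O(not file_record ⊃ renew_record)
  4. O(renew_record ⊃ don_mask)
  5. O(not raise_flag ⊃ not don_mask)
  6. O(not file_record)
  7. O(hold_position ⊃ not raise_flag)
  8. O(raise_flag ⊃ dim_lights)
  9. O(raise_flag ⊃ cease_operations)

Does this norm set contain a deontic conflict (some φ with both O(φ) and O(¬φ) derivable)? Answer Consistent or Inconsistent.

Inconsistent

Premise 2 gives O(not dim_lights).
Premise 8 is O(raise_flag ⊃ dim_lights); contrapositively O(not dim_lights ⊃ not raise_flag). Since O(not dim_lights) holds, K gives O(not raise_flag).
Applying K to premise 5 (O(not raise_flag ⊃ not don_mask)) and O(not raise_flag) yields O(not don_mask).
The contrapositive of premise 4 (O(renew_record ⊃ don_mask)) is O(not don_mask ⊃ not renew_record), and O(not don_mask) is already established, so O(not renew_record).
Premise 3 is O(not file_record ⊃ renew_record); contrapositively O(not renew_record ⊃ file_record). Since O(not renew_record) holds, K gives O(file_record).
However, premise 6 gives O(not file_record).
We now have both O(file_record) and O(not file_record) — file_record is simultaneously obligatory and forbidden, violating the D-axiom.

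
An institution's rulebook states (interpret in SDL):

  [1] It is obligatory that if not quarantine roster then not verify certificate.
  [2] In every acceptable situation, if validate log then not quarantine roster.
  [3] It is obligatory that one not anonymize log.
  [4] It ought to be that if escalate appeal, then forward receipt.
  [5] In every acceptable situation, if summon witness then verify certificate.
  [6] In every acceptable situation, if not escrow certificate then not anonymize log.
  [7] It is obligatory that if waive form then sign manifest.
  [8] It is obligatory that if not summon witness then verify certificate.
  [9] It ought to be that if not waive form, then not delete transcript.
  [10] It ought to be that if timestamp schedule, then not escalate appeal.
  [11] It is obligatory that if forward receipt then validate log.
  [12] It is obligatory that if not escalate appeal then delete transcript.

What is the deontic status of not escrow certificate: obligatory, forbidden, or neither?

Neither

Premise 6 is O(¬escrow_certificate → ¬anonymize_log); even if O(¬anonymize_log) held, inferring O(¬escrow_certificate) would be affirming the consequent — invalid.
No premise or chain of K-axiom applications forces O(¬escrow_certificate), and none forces O(escrow_certificate). So ¬escrow_certificate is neither obligatory nor forbidden under these norms.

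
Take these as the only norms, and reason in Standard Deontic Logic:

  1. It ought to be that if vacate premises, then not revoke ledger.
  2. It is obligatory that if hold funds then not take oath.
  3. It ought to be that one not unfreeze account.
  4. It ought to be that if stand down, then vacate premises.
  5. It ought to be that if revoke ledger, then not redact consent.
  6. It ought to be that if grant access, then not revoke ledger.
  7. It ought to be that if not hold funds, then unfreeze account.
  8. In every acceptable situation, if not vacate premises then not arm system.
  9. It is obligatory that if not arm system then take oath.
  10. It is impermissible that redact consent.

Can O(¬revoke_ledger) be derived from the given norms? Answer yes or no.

From premise 3 we have O(¬unfreeze_account).
Premise 7 is O(¬hold_funds → unfreeze_account); contrapositively O(¬unfreeze_account → hold_funds). Since O(¬unfreeze_account) holds, K gives O(hold_funds).
With premise 2, O(hold_funds → ¬take_oath), the K-axiom yields O(¬take_oath).
The contrapositive of premise 9 (O(¬arm_system → take_oath)) is O(¬take_oath → arm_system), and O(¬take_oath) is already established, so O(arm_system).
Premise 8 is O(¬vacate_premises → ¬arm_system); contrapositively O(arm_system → vacate_premises). Since O(arm_system) holds, K gives O(vacate_premises).
With premise 1, O(vacate_premises → ¬revoke_ledger), the K-axiom yields O(¬revoke_ledger).
Premises 4, 5, 6, 10 do not contribute to this derivation.
So O(¬revoke_ledger) follows.

Yes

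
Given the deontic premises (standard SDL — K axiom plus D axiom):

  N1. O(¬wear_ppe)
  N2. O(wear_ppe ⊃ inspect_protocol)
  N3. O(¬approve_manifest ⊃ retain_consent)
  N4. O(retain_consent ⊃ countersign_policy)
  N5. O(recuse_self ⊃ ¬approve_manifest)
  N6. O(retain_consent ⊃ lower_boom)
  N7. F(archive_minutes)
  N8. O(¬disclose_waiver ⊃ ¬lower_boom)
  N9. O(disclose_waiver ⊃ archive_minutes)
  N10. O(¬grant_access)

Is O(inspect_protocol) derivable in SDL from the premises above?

Premise 2 is O(wear_ppe ⊃ inspect_protocol), but O(wear_ppe) is not derivable from the premises, so it does not yield O(inspect_protocol).
No other premise forces O(inspect_protocol). An ideal world satisfying every premise can still have inspect_protocol false, so O(inspect_protocol) is not derivable.

No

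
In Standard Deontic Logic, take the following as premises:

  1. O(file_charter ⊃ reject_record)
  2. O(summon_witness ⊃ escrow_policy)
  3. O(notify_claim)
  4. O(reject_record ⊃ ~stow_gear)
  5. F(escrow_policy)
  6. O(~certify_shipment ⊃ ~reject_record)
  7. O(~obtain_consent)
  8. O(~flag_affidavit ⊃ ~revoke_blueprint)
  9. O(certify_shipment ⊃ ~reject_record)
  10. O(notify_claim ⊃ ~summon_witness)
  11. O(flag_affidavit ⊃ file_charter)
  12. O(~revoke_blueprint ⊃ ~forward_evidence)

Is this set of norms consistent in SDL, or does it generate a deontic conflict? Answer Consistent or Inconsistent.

Consistent

Premise 2 is O(summon_witness ⊃ escrow_policy), but O(summon_witness) is not derivable from the premises, so it does not yield O(escrow_policy).
So O(escrow_policy) is not derivable, and the apparent clash with O(~escrow_policy) does not arise.
A world satisfying every obligation exists (e.g. certify_shipment=false, escrow_policy=false, file_charter=false, flag_affidavit=false, forward_evidence=false, notify_claim=true, obtain_consent=false, reject_record=false, revoke_blueprint=false, stow_gear=false, summon_witness=false); no atom is both obligatory and forbidden, so the set is consistent.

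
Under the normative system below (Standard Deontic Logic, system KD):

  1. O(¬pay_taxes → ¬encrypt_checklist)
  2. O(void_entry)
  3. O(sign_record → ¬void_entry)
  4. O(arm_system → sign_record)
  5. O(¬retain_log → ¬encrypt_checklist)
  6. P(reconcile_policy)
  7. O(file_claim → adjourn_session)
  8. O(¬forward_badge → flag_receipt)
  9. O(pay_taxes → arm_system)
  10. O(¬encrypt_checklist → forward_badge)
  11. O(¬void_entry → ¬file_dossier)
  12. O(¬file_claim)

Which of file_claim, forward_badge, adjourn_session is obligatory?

forward_badge

From premise 2 we have O(void_entry).
Premise 3 is O(sign_record → ¬void_entry); contrapositively O(void_entry → ¬sign_record). Since O(void_entry) holds, K gives O(¬sign_record).
Premise 4 is O(arm_system → sign_record); contrapositively O(¬sign_record → ¬arm_system). Since O(¬sign_record) holds, K gives O(¬arm_system).
The contrapositive of premise 9 (O(pay_taxes → arm_system)) is O(¬arm_system → ¬pay_taxes), and O(¬arm_system) is already established, so O(¬pay_taxes).
From O(¬pay_taxes) and premise 1, O(¬pay_taxes → ¬encrypt_checklist), we obtain O(¬encrypt_checklist).
From O(¬encrypt_checklist) and premise 10, O(¬encrypt_checklist → forward_badge), we obtain O(forward_badge).
So O(forward_badge) holds — forward_badge is obligatory. None of the other listed options is made obligatory by any chain of premises.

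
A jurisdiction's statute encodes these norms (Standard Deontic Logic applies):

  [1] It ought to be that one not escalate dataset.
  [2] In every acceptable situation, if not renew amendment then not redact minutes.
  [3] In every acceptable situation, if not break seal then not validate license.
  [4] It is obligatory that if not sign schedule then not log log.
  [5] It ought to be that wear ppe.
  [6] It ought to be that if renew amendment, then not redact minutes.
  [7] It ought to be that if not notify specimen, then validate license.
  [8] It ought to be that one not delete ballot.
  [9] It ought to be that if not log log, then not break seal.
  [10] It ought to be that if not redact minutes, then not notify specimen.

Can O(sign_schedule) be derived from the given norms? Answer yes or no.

By case analysis on ¬renew_amendment: premise 2 gives O(¬renew_amendment → ¬redact_minutes) and premise 6 gives O(renew_amendment → ¬redact_minutes), so O(¬redact_minutes) either way.
Premise 10 is O(¬redact_minutes → ¬notify_specimen); since O(¬redact_minutes), deontic closure gives O(¬notify_specimen).
With premise 7, O(¬notify_specimen → validate_license), the K-axiom yields O(validate_license).
Premise 3, O(¬break_seal → ¬validate_license), contraposes to O(validate_license → break_seal); with O(validate_license) we get O(break_seal).
Premise 9, O(¬log_log → ¬break_seal), contraposes to O(break_seal → log_log); with O(break_seal) we get O(log_log).
Premise 4 is O(¬sign_schedule → ¬log_log); contrapositively O(log_log → sign_schedule). Since O(log_log) holds, K gives O(sign_schedule).
Premises 1, 5, 8 do not contribute to this derivation.
So O(sign_schedule) follows.

Yes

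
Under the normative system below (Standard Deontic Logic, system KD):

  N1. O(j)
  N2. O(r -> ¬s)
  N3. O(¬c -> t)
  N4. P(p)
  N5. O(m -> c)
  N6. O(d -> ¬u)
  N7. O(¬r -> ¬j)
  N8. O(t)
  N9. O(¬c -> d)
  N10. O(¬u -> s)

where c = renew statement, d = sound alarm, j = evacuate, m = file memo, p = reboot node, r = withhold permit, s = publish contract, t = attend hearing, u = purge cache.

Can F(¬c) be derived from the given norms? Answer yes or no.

Yes

From premise 1 we have O(j).
Premise 7, O(¬r -> ¬j), contraposes to O(j -> r); with O(j) we get O(r).
With premise 2, O(r -> ¬s), the K-axiom yields O(¬s).
Premise 10 is O(¬u -> s); contrapositively O(¬s -> u). Since O(¬s) holds, K gives O(u).
The contrapositive of premise 6 (O(d -> ¬u)) is O(u -> ¬d), and O(u) is already established, so O(¬d).
Premise 9 is O(¬c -> d); contrapositively O(¬d -> c). Since O(¬d) holds, K gives O(c).
Premises 3, 4, 5, 8 do not contribute to this derivation.
So O(c) holds, i.e. F(¬c). The claim follows.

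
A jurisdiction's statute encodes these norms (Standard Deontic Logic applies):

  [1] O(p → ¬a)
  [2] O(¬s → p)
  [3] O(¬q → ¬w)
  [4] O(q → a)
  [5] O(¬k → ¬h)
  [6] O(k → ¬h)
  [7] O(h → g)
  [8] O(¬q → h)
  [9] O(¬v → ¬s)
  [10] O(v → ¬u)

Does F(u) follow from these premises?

Yes

By case analysis on k: premise 6 gives O(k → ¬h) and premise 5 gives O(¬k → ¬h), so O(¬h) either way.
The contrapositive of premise 8 (O(¬q → h)) is O(¬h → q), and O(¬h) is already established, so O(q).
With premise 4, O(q → a), the K-axiom yields O(a).
Premise 1 is O(p → ¬a); contrapositively O(a → ¬p). Since O(a) holds, K gives O(¬p).
Premise 2, O(¬s → p), contraposes to O(¬p → s); with O(¬p) we get O(s).
The contrapositive of premise 9 (O(¬v → ¬s)) is O(s → v), and O(s) is already established, so O(v).
From O(v) and premise 10, O(v → ¬u), we obtain O(¬u).
Premises 3, 7 do not contribute to this derivation.
So O(¬u) holds, i.e. F(u). The claim follows.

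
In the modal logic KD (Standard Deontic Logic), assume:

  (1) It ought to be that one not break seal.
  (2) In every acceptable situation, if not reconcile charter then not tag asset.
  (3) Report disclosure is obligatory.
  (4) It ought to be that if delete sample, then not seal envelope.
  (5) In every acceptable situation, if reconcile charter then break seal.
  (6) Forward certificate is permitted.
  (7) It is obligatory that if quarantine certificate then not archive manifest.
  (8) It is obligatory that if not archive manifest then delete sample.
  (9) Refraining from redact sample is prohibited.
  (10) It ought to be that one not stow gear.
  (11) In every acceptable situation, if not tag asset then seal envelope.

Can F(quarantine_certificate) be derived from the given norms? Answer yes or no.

Premise 1 gives O(¬break_seal).
Premise 5, O(reconcile_charter → break_seal), contraposes to O(¬break_seal → ¬reconcile_charter); with O(¬break_seal) we get O(¬reconcile_charter).
With premise 2, O(¬reconcile_charter → ¬tag_asset), the K-axiom yields O(¬tag_asset).
With premise 11, O(¬tag_asset → seal_envelope), the K-axiom yields O(seal_envelope).
Premise 4 is O(delete_sample → ¬seal_envelope); contrapositively O(seal_envelope → ¬delete_sample). Since O(seal_envelope) holds, K gives O(¬delete_sample).
Premise 8, O(¬archive_manifest → delete_sample), contraposes to O(¬delete_sample → archive_manifest); with O(¬delete_sample) we get O(archive_manifest).
The contrapositive of premise 7 (O(quarantine_certificate → ¬archive_manifest)) is O(archive_manifest → ¬quarantine_certificate), and O(archive_manifest) is already established, so O(¬quarantine_certificate).
Premises 3, 6, 9, 10 do not contribute to this derivation.
So O(¬quarantine_certificate) holds, i.e. F(quarantine_certificate). The claim follows.

Yes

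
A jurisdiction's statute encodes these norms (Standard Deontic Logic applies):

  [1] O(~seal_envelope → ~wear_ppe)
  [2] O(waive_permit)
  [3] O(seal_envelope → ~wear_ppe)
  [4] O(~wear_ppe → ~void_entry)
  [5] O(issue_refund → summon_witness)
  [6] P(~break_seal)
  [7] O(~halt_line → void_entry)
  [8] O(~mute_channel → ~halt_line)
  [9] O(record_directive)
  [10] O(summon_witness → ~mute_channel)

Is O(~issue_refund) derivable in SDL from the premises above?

Premises 1 and 3 cover both cases: O(~seal_envelope → ~wear_ppe) and O(seal_envelope → ~wear_ppe). Since ~seal_envelope ∨ seal_envelope is a tautology, O(~wear_ppe) follows.
Applying K to premise 4 (O(~wear_ppe → ~void_entry)) and O(~wear_ppe) yields O(~void_entry).
Premise 7 is O(~halt_line → void_entry); contrapositively O(~void_entry → halt_line). Since O(~void_entry) holds, K gives O(halt_line).
The contrapositive of premise 8 (O(~mute_channel → ~halt_line)) is O(halt_line → mute_channel), and O(halt_line) is already established, so O(mute_channel).
Premise 10 is O(summon_witness → ~mute_channel); contrapositively O(mute_channel → ~summon_witness). Since O(mute_channel) holds, K gives O(~summon_witness).
Premise 5 is O(issue_refund → summon_witness); contrapositively O(~summon_witness → ~issue_refund). Since O(~summon_witness) holds, K gives O(~issue_refund).
Premises 2, 6, 9 do not contribute to this derivation.
So O(~issue_refund) follows.

Yes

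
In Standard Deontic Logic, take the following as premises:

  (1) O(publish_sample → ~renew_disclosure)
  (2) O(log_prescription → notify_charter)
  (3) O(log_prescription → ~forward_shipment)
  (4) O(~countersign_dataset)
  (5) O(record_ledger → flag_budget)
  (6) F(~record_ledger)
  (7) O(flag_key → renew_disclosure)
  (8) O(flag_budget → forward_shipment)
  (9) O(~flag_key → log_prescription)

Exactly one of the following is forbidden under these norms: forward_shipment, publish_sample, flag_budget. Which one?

publish_sample

Premise 6, F(~record_ledger), is equivalent to O(record_ledger).
From O(record_ledger) and premise 5, O(record_ledger → flag_budget), we obtain O(flag_budget).
From O(flag_budget) and premise 8, O(flag_budget → forward_shipment), we obtain O(forward_shipment).
The contrapositive of premise 3 (O(log_prescription → ~forward_shipment)) is O(forward_shipment → ~log_prescription), and O(forward_shipment) is already established, so O(~log_prescription).
Premise 9 is O(~flag_key → log_prescription); contrapositively O(~log_prescription → flag_key). Since O(~log_prescription) holds, K gives O(flag_key).
With premise 7, O(flag_key → renew_disclosure), the K-axiom yields O(renew_disclosure).
Premise 1, O(publish_sample → ~renew_disclosure), contraposes to O(renew_disclosure → ~publish_sample); with O(renew_disclosure) we get O(~publish_sample).
So O(~publish_sample) holds, i.e. publish_sample is forbidden. None of the other listed options is forbidden under the premises.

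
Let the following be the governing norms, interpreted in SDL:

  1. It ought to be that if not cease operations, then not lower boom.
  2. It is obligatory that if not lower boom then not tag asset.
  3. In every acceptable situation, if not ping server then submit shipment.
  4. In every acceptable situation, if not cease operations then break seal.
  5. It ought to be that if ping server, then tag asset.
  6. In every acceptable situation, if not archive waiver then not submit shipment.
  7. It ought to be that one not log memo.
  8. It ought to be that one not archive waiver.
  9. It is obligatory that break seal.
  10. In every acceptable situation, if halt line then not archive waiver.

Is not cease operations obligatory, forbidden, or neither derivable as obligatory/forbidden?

Premise 8 states O(¬archive_waiver) outright.
Premise 6 is O(¬archive_waiver → ¬submit_shipment); since O(¬archive_waiver), deontic closure gives O(¬submit_shipment).
Premise 3 is O(¬ping_server → submit_shipment); contrapositively O(¬submit_shipment → ping_server). Since O(¬submit_shipment) holds, K gives O(ping_server).
From O(ping_server) and premise 5, O(ping_server → tag_asset), we obtain O(tag_asset).
Premise 2, O(¬lower_boom → ¬tag_asset), contraposes to O(tag_asset → lower_boom); with O(tag_asset) we get O(lower_boom).
Premise 1 is O(¬cease_operations → ¬lower_boom); contrapositively O(lower_boom → cease_operations). Since O(lower_boom) holds, K gives O(cease_operations).
Premises 4, 7, 9, 10 do not contribute to this derivation.
Thus O(cease_operations), which is F(¬cease_operations): ¬cease_operations is forbidden.

Forbidden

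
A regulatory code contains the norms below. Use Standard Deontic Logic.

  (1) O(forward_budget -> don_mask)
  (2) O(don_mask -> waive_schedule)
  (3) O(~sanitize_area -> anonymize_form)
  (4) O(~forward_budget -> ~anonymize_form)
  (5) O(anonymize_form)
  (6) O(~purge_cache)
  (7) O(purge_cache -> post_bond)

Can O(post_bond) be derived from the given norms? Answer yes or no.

No

Premise 7 is O(purge_cache -> post_bond), but O(purge_cache) is not derivable from the premises, so it does not yield O(post_bond).
No other premise forces O(post_bond). An ideal world satisfying every premise can still have post_bond false, so O(post_bond) is not derivable.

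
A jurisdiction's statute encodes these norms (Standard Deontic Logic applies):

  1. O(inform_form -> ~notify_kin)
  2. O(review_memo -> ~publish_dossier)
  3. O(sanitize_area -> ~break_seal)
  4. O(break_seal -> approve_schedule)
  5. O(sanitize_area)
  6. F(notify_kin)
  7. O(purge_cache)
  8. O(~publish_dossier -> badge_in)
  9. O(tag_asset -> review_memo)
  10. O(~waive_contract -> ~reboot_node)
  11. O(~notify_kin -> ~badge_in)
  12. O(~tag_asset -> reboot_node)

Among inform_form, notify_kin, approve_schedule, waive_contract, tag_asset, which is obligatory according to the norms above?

Premise 6, F(notify_kin), is equivalent to O(~notify_kin).
With premise 11, O(~notify_kin -> ~badge_in), the K-axiom yields O(~badge_in).
The contrapositive of premise 8 (O(~publish_dossier -> badge_in)) is O(~badge_in -> publish_dossier), and O(~badge_in) is already established, so O(publish_dossier).
The contrapositive of premise 2 (O(review_memo -> ~publish_dossier)) is O(publish_dossier -> ~review_memo), and O(publish_dossier) is already established, so O(~review_memo).
The contrapositive of premise 9 (O(tag_asset -> review_memo)) is O(~review_memo -> ~tag_asset), and O(~review_memo) is already established, so O(~tag_asset).
From O(~tag_asset) and premise 12, O(~tag_asset -> reboot_node), we obtain O(reboot_node).
Premise 10, O(~waive_contract -> ~reboot_node), contraposes to O(reboot_node -> waive_contract); with O(reboot_node) we get O(waive_contract).
So O(waive_contract) holds — waive_contract is obligatory. None of the other listed options is made obligatory by any chain of premises.

waive_contract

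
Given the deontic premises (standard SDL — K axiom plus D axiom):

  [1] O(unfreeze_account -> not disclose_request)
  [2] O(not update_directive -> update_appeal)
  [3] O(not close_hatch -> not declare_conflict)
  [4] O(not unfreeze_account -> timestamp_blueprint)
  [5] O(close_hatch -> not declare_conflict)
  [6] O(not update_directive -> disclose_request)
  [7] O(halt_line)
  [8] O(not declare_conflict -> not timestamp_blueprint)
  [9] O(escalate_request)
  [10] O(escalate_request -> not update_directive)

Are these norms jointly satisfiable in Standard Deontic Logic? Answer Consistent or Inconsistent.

Premises 3 and 5 are O(not close_hatch -> not declare_conflict) and O(close_hatch -> not declare_conflict); every ideal world satisfies not close_hatch or close_hatch, so in either case not declare_conflict holds — hence O(not declare_conflict).
Applying K to premise 8 (O(not declare_conflict -> not timestamp_blueprint)) and O(not declare_conflict) yields O(not timestamp_blueprint).
The contrapositive of premise 4 (O(not unfreeze_account -> timestamp_blueprint)) is O(not timestamp_blueprint -> unfreeze_account), and O(not timestamp_blueprint) is already established, so O(unfreeze_account).
From O(unfreeze_account) and premise 1, O(unfreeze_account -> not disclose_request), we obtain O(not disclose_request).
Premise 6 is O(not update_directive -> disclose_request); contrapositively O(not disclose_request -> update_directive). Since O(not disclose_request) holds, K gives O(update_directive).
The contrapositive of premise 10 (O(escalate_request -> not update_directive)) is O(update_directive -> not escalate_request), and O(update_directive) is already established, so O(not escalate_request).
Yet premise 9 states O(escalate_request).
We now have both O(not escalate_request) and O(escalate_request) — escalate_request is simultaneously obligatory and forbidden, violating the D-axiom.

Inconsistent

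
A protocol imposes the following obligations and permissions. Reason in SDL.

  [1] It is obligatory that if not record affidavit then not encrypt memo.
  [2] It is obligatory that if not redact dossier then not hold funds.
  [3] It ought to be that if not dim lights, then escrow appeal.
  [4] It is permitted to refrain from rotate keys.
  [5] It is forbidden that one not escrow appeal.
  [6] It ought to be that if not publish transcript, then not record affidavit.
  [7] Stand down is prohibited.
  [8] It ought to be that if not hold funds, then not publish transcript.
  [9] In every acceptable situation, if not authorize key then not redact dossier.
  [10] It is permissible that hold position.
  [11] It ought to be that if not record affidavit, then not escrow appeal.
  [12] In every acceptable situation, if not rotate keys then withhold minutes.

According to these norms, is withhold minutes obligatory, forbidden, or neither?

Neither

Premise 12 is O(¬rotate_keys → withhold_minutes), but O(¬rotate_keys) is not derivable from the premises (the permission P(¬rotate_keys) asserts only ¬O(rotate_keys), not O(¬rotate_keys)), so it does not yield O(withhold_minutes).
No premise or chain of K-axiom applications forces O(withhold_minutes), and none forces O(¬withhold_minutes). So withhold_minutes is neither obligatory nor forbidden under these norms.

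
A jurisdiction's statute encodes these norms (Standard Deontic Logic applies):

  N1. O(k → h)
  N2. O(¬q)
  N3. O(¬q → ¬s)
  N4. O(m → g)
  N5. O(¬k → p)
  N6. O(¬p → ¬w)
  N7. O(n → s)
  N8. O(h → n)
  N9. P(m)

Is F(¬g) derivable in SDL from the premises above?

Premise 4 is O(m → g), but O(m) is not derivable from the premises (the permission P(m) asserts only ¬O(¬m), not O(m)), so it does not yield O(g).
No other premise forces O(g). An ideal world satisfying every premise can still have ¬g true, so F(¬g) is not derivable.

No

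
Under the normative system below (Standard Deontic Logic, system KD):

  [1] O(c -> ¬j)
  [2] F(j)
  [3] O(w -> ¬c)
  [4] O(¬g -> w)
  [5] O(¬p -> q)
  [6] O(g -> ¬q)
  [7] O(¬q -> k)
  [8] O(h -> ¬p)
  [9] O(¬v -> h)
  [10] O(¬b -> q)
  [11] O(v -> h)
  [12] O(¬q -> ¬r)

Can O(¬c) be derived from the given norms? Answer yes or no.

Premises 11 and 9 cover both cases: O(v -> h) and O(¬v -> h). Since v ∨ ¬v is a tautology, O(h) follows.
From O(h) and premise 8, O(h -> ¬p), we obtain O(¬p).
From O(¬p) and premise 5, O(¬p -> q), we obtain O(q).
The contrapositive of premise 6 (O(g -> ¬q)) is O(q -> ¬g), and O(q) is already established, so O(¬g).
With premise 4, O(¬g -> w), the K-axiom yields O(w).
From O(w) and premise 3, O(w -> ¬c), we obtain O(¬c).
Premises 1, 2, 7, 10, 12 do not contribute to this derivation.
So O(¬c) follows.

Yes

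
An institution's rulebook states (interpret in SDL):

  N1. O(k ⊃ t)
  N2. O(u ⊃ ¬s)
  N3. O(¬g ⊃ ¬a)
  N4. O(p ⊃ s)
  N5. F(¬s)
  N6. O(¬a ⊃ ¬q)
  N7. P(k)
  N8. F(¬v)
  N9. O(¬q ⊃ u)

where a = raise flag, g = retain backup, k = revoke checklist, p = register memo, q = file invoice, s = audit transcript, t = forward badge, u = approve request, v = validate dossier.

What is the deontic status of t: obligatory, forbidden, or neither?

Neither

Premise 1 is O(k ⊃ t), but O(k) is not derivable from the premises (the permission P(k) asserts only ¬O(¬k), not O(k)), so it does not yield O(t).
No premise or chain of K-axiom applications forces O(t), and none forces O(¬t). So t is neither obligatory nor forbidden under these norms.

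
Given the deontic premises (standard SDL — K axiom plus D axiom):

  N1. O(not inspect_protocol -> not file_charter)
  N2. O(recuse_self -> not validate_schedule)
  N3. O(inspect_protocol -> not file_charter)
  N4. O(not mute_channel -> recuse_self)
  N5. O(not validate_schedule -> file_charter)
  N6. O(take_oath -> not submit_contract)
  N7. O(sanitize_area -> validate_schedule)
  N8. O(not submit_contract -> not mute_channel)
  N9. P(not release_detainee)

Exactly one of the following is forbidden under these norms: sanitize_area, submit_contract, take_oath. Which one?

take_oath

Premises 3 and 1 are O(inspect_protocol -> not file_charter) and O(not inspect_protocol -> not file_charter); every ideal world satisfies inspect_protocol or not inspect_protocol, so in either case not file_charter holds — hence O(not file_charter).
Premise 5, O(not validate_schedule -> file_charter), contraposes to O(not file_charter -> validate_schedule); with O(not file_charter) we get O(validate_schedule).
Premise 2 is O(recuse_self -> not validate_schedule); contrapositively O(validate_schedule -> not recuse_self). Since O(validate_schedule) holds, K gives O(not recuse_self).
Premise 4 is O(not mute_channel -> recuse_self); contrapositively O(not recuse_self -> mute_channel). Since O(not recuse_self) holds, K gives O(mute_channel).
The contrapositive of premise 8 (O(not submit_contract -> not mute_channel)) is O(mute_channel -> submit_contract), and O(mute_channel) is already established, so O(submit_contract).
Premise 6 is O(take_oath -> not submit_contract); contrapositively O(submit_contract -> not take_oath). Since O(submit_contract) holds, K gives O(not take_oath).
So O(not take_oath) holds, i.e. take_oath is forbidden. None of the other listed options is forbidden under the premises.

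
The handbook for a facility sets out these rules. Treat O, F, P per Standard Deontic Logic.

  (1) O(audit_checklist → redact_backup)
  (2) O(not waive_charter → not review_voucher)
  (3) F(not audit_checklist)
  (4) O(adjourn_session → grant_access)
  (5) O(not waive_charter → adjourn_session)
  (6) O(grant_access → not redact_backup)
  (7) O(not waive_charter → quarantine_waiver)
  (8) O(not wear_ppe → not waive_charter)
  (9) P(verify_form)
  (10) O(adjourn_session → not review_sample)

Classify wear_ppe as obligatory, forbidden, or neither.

F(not audit_checklist) at premise 3 means O(audit_checklist).
Applying K to premise 1 (O(audit_checklist → redact_backup)) and O(audit_checklist) yields O(redact_backup).
Premise 6 is O(grant_access → not redact_backup); contrapositively O(redact_backup → not grant_access). Since O(redact_backup) holds, K gives O(not grant_access).
Premise 4, O(adjourn_session → grant_access), contraposes to O(not grant_access → not adjourn_session); with O(not grant_access) we get O(not adjourn_session).
The contrapositive of premise 5 (O(not waive_charter → adjourn_session)) is O(not adjourn_session → waive_charter), and O(not adjourn_session) is already established, so O(waive_charter).
Premise 8, O(not wear_ppe → not waive_charter), contraposes to O(waive_charter → wear_ppe); with O(waive_charter) we get O(wear_ppe).
Premises 2, 7, 9, 10 do not contribute to this derivation.
Hence wear_ppe is obligatory.

Obligatory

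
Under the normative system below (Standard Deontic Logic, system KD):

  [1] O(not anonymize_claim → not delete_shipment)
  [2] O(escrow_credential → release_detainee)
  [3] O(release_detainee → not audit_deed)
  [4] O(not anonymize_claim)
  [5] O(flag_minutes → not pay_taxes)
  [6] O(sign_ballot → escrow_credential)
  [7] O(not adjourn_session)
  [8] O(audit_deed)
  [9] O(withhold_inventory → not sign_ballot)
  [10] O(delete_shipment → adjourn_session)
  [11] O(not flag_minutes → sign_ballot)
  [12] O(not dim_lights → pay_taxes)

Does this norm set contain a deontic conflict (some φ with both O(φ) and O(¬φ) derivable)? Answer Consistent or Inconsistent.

Premise 10 is O(delete_shipment → adjourn_session), but O(delete_shipment) is not derivable from the premises, so it does not yield O(adjourn_session).
So O(adjourn_session) is not derivable, and the apparent clash with O(not adjourn_session) does not arise.
A world satisfying every obligation exists (e.g. adjourn_session=false, anonymize_claim=false, audit_deed=true, delete_shipment=false, dim_lights=true, escrow_credential=false, flag_minutes=true, pay_taxes=false, release_detainee=false, sign_ballot=false, withhold_inventory=false); no atom is both obligatory and forbidden, so the set is consistent.

Consistent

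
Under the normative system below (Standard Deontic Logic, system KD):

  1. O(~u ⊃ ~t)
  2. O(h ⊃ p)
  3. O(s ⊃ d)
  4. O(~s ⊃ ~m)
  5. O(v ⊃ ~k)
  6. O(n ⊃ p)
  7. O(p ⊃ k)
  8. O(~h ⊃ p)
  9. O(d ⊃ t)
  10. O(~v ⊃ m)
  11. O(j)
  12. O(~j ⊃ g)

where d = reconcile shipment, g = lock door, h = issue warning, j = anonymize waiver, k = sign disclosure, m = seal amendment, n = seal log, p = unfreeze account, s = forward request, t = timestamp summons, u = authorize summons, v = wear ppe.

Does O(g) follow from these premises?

No

Premise 12 is O(~j ⊃ g), but O(~j) is not derivable from the premises, so it does not yield O(g).
No other premise forces O(g). An ideal world satisfying every premise can still have g false, so O(g) is not derivable.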